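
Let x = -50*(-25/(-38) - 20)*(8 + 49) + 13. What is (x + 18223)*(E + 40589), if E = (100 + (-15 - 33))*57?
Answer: 3195091633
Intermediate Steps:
E = 2964 (E = (100 - 48)*57 = 52*57 = 2964)
x = 55138 (x = -50*(-25*(-1/38) - 20)*57 + 13 = -50*(25/38 - 20)*57 + 13 = -(-18375)*57/19 + 13 = -50*(-2205/2) + 13 = 55125 + 13 = 55138)
(x + 18223)*(E + 40589) = (55138 + 18223)*(2964 + 40589) = 73361*43553 = 3195091633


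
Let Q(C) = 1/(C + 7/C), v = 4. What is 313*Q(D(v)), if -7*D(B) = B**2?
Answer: -35056/599 ≈ -58.524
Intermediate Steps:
D(B) = -B**2/7
313*Q(D(v)) = 313*((-1/7*4**2)/(7 + (-1/7*4**2)**2)) = 313*((-1/7*16)/(7 + (-1/7*16)**2)) = 313*(-16/(7*(7 + (-16/7)**2))) = 313*(-16/(7*(7 + 256/49))) = 313*(-16/(7*599/49)) = 313*(-16/7*49/599) = 313*(-112/599) = -35056/599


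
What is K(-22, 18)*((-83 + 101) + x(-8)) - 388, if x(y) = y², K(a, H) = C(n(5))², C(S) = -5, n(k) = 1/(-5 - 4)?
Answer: 1662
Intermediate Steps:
n(k) = -⅑ (n(k) = 1/(-9) = -⅑)
K(a, H) = 25 (K(a, H) = (-5)² = 25)
K(-22, 18)*((-83 + 101) + x(-8)) - 388 = 25*((-83 + 101) + (-8)²) - 388 = 25*(18 + 64) - 388 = 25*82 - 388 = 2050 - 388 = 1662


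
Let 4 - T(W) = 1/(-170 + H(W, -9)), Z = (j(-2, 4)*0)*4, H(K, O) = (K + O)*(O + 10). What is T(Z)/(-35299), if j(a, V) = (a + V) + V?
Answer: -717/6318521 ≈ -0.00011348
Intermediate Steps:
j(a, V) = a + 2*V (j(a, V) = (V + a) + V = a + 2*V)
H(K, O) = (10 + O)*(K + O) (H(K, O) = (K + O)*(10 + O) = (10 + O)*(K + O))
Z = 0 (Z = ((-2 + 2*4)*0)*4 = ((-2 + 8)*0)*4 = (6*0)*4 = 0*4 = 0)
T(W) = 4 - 1/(-179 + W) (T(W) = 4 - 1/(-170 + ((-9)² + 10*W + 10*(-9) + W*(-9))) = 4 - 1/(-170 + (81 + 10*W - 90 - 9*W)) = 4 - 1/(-170 + (-9 + W)) = 4 - 1/(-179 + W))
T(Z)/(-35299) = ((-717 + 4*0)/(-179 + 0))/(-35299) = ((-717 + 0)/(-179))*(-1/35299) = -1/179*(-717)*(-1/35299) = (717/179)*(-1/35299) = -717/6318521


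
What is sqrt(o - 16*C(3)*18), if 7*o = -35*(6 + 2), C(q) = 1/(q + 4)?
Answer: 2*I*sqrt(994)/7 ≈ 9.0079*I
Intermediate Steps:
C(q) = 1/(4 + q)
o = -40 (o = (-35*(6 + 2))/7 = (-35*8)/7 = (1/7)*(-280) = -40)
sqrt(o - 16*C(3)*18) = sqrt(-40 - 16/(4 + 3)*18) = sqrt(-40 - 16/7*18) = sqrt(-40 - 288/7) = sqrt(-568/7) = 2*I*sqrt(994)/7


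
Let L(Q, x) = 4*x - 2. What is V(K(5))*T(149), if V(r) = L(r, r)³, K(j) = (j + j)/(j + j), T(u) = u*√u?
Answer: 1192*√149 ≈ 14550.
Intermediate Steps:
L(Q, x) = -2 + 4*x
T(u) = u^(3/2)
K(j) = 1 (K(j) = (2*j)/((2*j)) = (2*j)*(1/(2*j)) = 1)
V(r) = (-2 + 4*r)³
V(K(5))*T(149) = (8*(-1 + 2*1)³)*149^(3/2) = (8*(-1 + 2)³)*(149*√149) = (8*1³)*(149*√149) = (8*1)*(149*√149) = 8*(149*√149) = 1192*√149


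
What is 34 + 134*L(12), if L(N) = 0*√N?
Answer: 34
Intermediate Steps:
L(N) = 0
34 + 134*L(12) = 34 + 134*0 = 34 + 0 = 34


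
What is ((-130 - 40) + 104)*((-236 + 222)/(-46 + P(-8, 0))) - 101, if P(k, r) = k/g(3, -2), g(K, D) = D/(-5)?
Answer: -115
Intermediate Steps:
g(K, D) = -D/5 (g(K, D) = D*(-1/5) = -D/5)
P(k, r) = 5*k/2 (P(k, r) = k/((-1/5*(-2))) = k/(2/5) = k*(5/2) = 5*k/2)
((-130 - 40) + 104)*((-236 + 222)/(-46 + P(-8, 0))) - 101 = ((-130 - 40) + 104)*((-236 + 222)/(-46 + (5/2)*(-8))) - 101 = (-170 + 104)*(-14/(-46 - 20)) - 101 = -(-924)/(-66) - 101 = -(-924)*(-1)/66 - 101 = -66*7/33 - 101 = -14 - 101 = -115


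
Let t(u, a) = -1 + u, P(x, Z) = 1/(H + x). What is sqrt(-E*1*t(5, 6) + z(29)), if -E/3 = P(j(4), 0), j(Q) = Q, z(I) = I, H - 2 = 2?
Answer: sqrt(122)/2 ≈ 5.5227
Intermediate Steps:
H = 4 (H = 2 + 2 = 4)
P(x, Z) = 1/(4 + x)
E = -3/8 (E = -3/(4 + 4) = -3/8 ≈ -0.37500)
sqrt(-E*1*t(5, 6) + z(29)) = sqrt(-(-3/8*1)*(-1 + 5) + 29) = sqrt(-(-3)*4/8 + 29) = sqrt(-1*(-3/2) + 29) = sqrt(3/2 + 29) = sqrt(61/2) = sqrt(122)/2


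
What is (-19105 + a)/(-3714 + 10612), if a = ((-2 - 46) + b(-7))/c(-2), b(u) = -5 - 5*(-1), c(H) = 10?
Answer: -95549/34490 ≈ -2.7703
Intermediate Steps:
b(u) = 0 (b(u) = -5 + 5 = 0)
a = -24/5 (a = ((-2 - 46) + 0)/10 = (-48 + 0)/10 = (⅒)*(-48) = -24/5 ≈ -4.8000)
(-19105 + a)/(-3714 + 10612) = (-19105 - 24/5)/(-3714 + 10612) = -95549/5/6898 = -95549/5*1/6898 = -95549/34490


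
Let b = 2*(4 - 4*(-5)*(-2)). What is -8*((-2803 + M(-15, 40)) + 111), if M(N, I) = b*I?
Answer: 44576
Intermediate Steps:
b = -72 (b = 2*(4 + 20*(-2)) = 2*(4 - 40) = 2*(-36) = -72)
M(N, I) = -72*I
-8*((-2803 + M(-15, 40)) + 111) = -8*((-2803 - 72*40) + 111) = -8*((-2803 - 2880) + 111) = -8*(-5683 + 111) = -8*(-5572) = 44576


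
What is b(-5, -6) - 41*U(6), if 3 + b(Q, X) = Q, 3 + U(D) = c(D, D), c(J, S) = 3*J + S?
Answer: -869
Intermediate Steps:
c(J, S) = S + 3*J
U(D) = -3 + 4*D (U(D) = -3 + (D + 3*D) = -3 + 4*D)
b(Q, X) = -3 + Q
b(-5, -6) - 41*U(6) = (-3 - 5) - 41*(-3 + 4*6) = -8 - 41*(-3 + 24) = -8 - 41*21 = -8 - 861 = -869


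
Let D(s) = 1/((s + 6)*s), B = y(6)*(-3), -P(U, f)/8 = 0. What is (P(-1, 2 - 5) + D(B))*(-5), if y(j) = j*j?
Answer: -5/11016 ≈ -0.00045389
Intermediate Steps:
y(j) = j²
P(U, f) = 0 (P(U, f) = -8*0 = 0)
B = -108 (B = 6²*(-3) = 36*(-3) = -108)
D(s) = 1/(s*(6 + s)) (D(s) = 1/((6 + s)*s) = 1/(s*(6 + s)))
(P(-1, 2 - 5) + D(B))*(-5) = (0 + 1/((-108)*(6 - 108)))*(-5) = (0 - 1/108/(-102))*(-5) = (0 - 1/108*(-1/102))*(-5) = (0 + 1/11016)*(-5) = (1/11016)*(-5) = -5/11016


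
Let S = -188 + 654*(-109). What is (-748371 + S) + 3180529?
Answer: 2360684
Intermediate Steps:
S = -71474 (S = -188 - 71286 = -71474)
(-748371 + S) + 3180529 = (-748371 - 71474) + 3180529 = -819845 + 3180529 = 2360684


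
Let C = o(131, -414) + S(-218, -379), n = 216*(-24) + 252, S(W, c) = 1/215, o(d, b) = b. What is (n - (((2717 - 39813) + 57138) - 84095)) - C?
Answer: 12800024/215 ≈ 59535.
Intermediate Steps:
S(W, c) = 1/215
n = -4932 (n = -5184 + 252 = -4932)
C = -89009/215 (C = -414 + 1/215 = -89009/215 ≈ -414.00)
(n - (((2717 - 39813) + 57138) - 84095)) - C = (-4932 - (((2717 - 39813) + 57138) - 84095)) - 1*(-89009/215) = (-4932 - ((-37096 + 57138) - 84095)) + 89009/215 = (-4932 - (20042 - 84095)) + 89009/215 = (-4932 - 1*(-64053)) + 89009/215 = (-4932 + 64053) + 89009/215 = 59121 + 89009/215 = 12800024/215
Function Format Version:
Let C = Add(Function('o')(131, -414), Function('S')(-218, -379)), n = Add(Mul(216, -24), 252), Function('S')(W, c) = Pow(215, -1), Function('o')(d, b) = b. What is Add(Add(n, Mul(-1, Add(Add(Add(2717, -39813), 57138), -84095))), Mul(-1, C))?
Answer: Rational(12800024, 215) ≈ 59535.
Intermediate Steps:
Function('S')(W, c) = Rational(1, 215)
n = -4932 (n = Add(-5184, 252) = -4932)
C = Rational(-89009, 215) (C = Add(-414, Rational(1, 215)) = Rational(-89009, 215) ≈ -414.00)
Add(Add(n, Mul(-1, Add(Add(Add(2717, -39813), 57138), -84095))), Mul(-1, C)) = Add(Add(-4932, Mul(-1, Add(Add(Add(2717, -39813), 57138), -84095))), Mul(-1, Rational(-89009, 215))) = Add(Add(-4932, Mul(-1, Add(Add(-37096, 57138), -84095))), Rational(89009, 215)) = Add(Add(-4932, Mul(-1, Add(20042, -84095))), Rational(89009, 215)) = Add(Add(-4932, Mul(-1, -64053)), Rational(89009, 215)) = Add(Add(-4932, 64053), Rational(89009, 215)) = Add(59121, Rational(89009, 215)) = Rational(12800024, 215)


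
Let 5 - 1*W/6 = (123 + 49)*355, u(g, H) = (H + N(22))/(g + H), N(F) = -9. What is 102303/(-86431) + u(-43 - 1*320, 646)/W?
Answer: -10605949267717/8960421909090 ≈ -1.1836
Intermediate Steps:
u(g, H) = (-9 + H)/(H + g) (u(g, H) = (H - 9)/(g + H) = (-9 + H)/(H + g))
W = -366330 (W = 30 - 6*(123 + 49)*355 = 30 - 1032*355 = 30 - 6*61060 = 30 - 366360 = -366330)
102303/(-86431) + u(-43 - 1*320, 646)/W = 102303/(-86431) + ((-9 + 646)/(646 + (-43 - 1*320)))/(-366330) = 102303*(-1/86431) + (637/(646 + (-43 - 320)))*(-1/366330) = -102303/86431 + (637/(646 - 363))*(-1/366330) = -102303/86431 + (637/283)*(-1/366330) = -102303/86431 - 637/103671390 = -10605949267717/8960421909090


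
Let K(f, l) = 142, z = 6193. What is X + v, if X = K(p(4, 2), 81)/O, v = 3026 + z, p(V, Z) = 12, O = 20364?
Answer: 93867929/10182 ≈ 9219.0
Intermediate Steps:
v = 9219 (v = 3026 + 6193 = 9219)
X = 71/10182 (X = 142/20364 = 142*(1/20364) = 71/10182 ≈ 0.0069731)
X + v = 71/10182 + 9219 = 93867929/10182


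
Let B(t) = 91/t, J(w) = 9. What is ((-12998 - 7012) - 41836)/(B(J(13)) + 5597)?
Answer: -278307/25232 ≈ -11.030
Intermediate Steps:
((-12998 - 7012) - 41836)/(B(J(13)) + 5597) = ((-12998 - 7012) - 41836)/(91/9 + 5597) = (-20010 - 41836)/(91*(⅑) + 5597) = -61846/(91/9 + 5597) = -61846/50464/9 = -61846*9/50464 = -278307/25232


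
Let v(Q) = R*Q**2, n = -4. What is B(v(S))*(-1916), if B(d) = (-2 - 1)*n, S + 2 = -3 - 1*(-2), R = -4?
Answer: -22992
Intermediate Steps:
S = -3 (S = -2 + (-3 - 1*(-2)) = -2 + (-3 + 2) = -2 - 1 = -3)
v(Q) = -4*Q**2
B(d) = 12 (B(d) = (-2 - 1)*(-4) = -3*(-4) = 12)
B(v(S))*(-1916) = 12*(-1916) = -22992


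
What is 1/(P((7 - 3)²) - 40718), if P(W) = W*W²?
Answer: -1/36622 ≈ -2.7306e-5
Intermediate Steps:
P(W) = W³
1/(P((7 - 3)²) - 40718) = 1/(((7 - 3)²)³ - 40718) = 1/((4²)³ - 40718) = 1/(16³ - 40718) = 1/(4096 - 40718) = 1/(-36622) = -1/36622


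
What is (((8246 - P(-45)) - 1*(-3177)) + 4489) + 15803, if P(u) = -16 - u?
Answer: 31686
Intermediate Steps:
(((8246 - P(-45)) - 1*(-3177)) + 4489) + 15803 = (((8246 - (-16 - 1*(-45))) - 1*(-3177)) + 4489) + 15803 = (((8246 - (-16 + 45)) + 3177) + 4489) + 15803 = (((8246 - 1*29) + 3177) + 4489) + 15803 = (((8246 - 29) + 3177) + 4489) + 15803 = ((8217 + 3177) + 4489) + 15803 = (11394 + 4489) + 15803 = 15883 + 15803 = 31686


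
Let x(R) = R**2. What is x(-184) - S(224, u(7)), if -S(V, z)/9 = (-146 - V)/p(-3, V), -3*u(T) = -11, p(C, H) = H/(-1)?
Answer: 3793537/112 ≈ 33871.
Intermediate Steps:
p(C, H) = -H
u(T) = 11/3 (u(T) = -1/3*(-11) = 11/3)
S(V, z) = 9*(-146 - V)/V (S(V, z) = -9*(-146 - V)/((-V)) = -9*(-146 - V)*(-1/V) = -(-9)*(-146 - V)/V = 9*(-146 - V)/V)
x(-184) - S(224, u(7)) = (-184)**2 - (-9 - 1314/224) = 33856 - (-9 - 1314*1/224) = 33856 - (-9 - 657/112) = 33856 - 1*(-1665/112) = 33856 + 1665/112 = 3793537/112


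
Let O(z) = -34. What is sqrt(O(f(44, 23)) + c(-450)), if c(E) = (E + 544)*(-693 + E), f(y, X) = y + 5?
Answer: 2*I*sqrt(26869) ≈ 327.84*I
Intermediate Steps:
f(y, X) = 5 + y
c(E) = (-693 + E)*(544 + E) (c(E) = (544 + E)*(-693 + E) = (-693 + E)*(544 + E))
sqrt(O(f(44, 23)) + c(-450)) = sqrt(-34 + (-376992 + (-450)**2 - 149*(-450))) = sqrt(-34 + (-376992 + 202500 + 67050)) = sqrt(-34 - 107442) = sqrt(-107476) = 2*I*sqrt(26869)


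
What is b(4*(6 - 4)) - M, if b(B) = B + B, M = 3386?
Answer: -3370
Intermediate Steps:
b(B) = 2*B
b(4*(6 - 4)) - M = 2*(4*(6 - 4)) - 1*3386 = 2*(4*2) - 3386 = 2*8 - 3386 = 16 - 3386 = -3370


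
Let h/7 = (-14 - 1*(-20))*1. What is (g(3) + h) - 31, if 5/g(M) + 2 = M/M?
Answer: 6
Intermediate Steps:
h = 42 (h = 7*((-14 - 1*(-20))*1) = 7*((-14 + 20)*1) = 7*(6*1) = 7*6 = 42)
g(M) = -5 (g(M) = 5/(-2 + M/M) = 5/(-2 + 1) = 5/(-1) = 5*(-1) = -5)
(g(3) + h) - 31 = (-5 + 42) - 31 = 37 - 31 = 6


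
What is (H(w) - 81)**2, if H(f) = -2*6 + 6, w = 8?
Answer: 7569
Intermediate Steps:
H(f) = -6 (H(f) = -12 + 6 = -6)
(H(w) - 81)**2 = (-6 - 81)**2 = (-87)**2 = 7569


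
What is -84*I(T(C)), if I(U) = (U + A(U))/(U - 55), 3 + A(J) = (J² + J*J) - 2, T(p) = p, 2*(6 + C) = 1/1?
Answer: 8400/121 ≈ 69.422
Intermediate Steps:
C = -11/2 (C = -6 + (½)/1 = -6 + (½)*1 = -6 + ½ = -11/2 ≈ -5.5000)
A(J) = -5 + 2*J² (A(J) = -3 + ((J² + J*J) - 2) = -3 + ((J² + J²) - 2) = -3 + (2*J² - 2) = -3 + (-2 + 2*J²) = -5 + 2*J²)
I(U) = (-5 + U + 2*U²)/(-55 + U) (I(U) = (U + (-5 + 2*U²))/(U - 55) = (-5 + U + 2*U²)/(-55 + U))
-84*I(T(C)) = -84*(-5 - 11/2 + 2*(-11/2)²)/(-55 - 11/2) = -84*(-5 - 11/2 + 2*(121/4))/(-121/2) = -(-168)*(-5 - 11/2 + 121/2)/121 = -(-168)*50/121 = -84*(-100/121) = 8400/121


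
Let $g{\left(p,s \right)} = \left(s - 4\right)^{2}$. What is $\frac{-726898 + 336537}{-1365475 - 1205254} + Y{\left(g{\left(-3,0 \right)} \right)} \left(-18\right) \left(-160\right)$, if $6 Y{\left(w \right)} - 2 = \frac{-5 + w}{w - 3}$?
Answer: $\frac{45661221733}{33419477} \approx 1366.3$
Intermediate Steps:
$g{\left(p,s \right)} = \left(-4 + s\right)^{2}$
$Y{\left(w \right)} = \frac{1}{3} + \frac{-5 + w}{6 \left(-3 + w\right)}$ ($Y{\left(w \right)} = \frac{1}{3} + \frac{\left(-5 + w\right) \frac{1}{w - 3}}{6} = \frac{1}{3} + \frac{\left(-5 + w\right) \frac{1}{-3 + w}}{6} = \frac{1}{3} + \frac{\frac{1}{-3 + w} \left(-5 + w\right)}{6} = \frac{1}{3} + \frac{-5 + w}{6 \left(-3 + w\right)}$)
$\frac{-726898 + 336537}{-1365475 - 1205254} + Y{\left(g{\left(-3,0 \right)} \right)} \left(-18\right) \left(-160\right) = \frac{-726898 + 336537}{-1365475 - 1205254} + \frac{-11 + 3 \left(-4 + 0\right)^{2}}{6 \left(-3 + \left(-4 + 0\right)^{2}\right)} \left(-18\right) \left(-160\right) = - \frac{390361}{-2570729} + \frac{-11 + 3 \left(-4\right)^{2}}{6 \left(-3 + \left(-4\right)^{2}\right)} \left(-18\right) \left(-160\right) = \left(-390361\right) \left(- \frac{1}{2570729}\right) + \frac{-11 + 3 \cdot 16}{6 \left(-3 + 16\right)} \left(-18\right) \left(-160\right) = \frac{390361}{2570729} + \frac{-11 + 48}{6 \cdot 13} \left(-18\right) \left(-160\right) = \frac{390361}{2570729} + \frac{1}{6} \cdot \frac{1}{13} \cdot 37 \left(-18\right) \left(-160\right) = \frac{390361}{2570729} + \frac{37}{78} \left(-18\right) \left(-160\right) = \frac{390361}{2570729} - - \frac{17760}{13} = \frac{390361}{2570729} + \frac{17760}{13} = \frac{45661221733}{33419477}$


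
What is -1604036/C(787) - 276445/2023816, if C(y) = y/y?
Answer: -3246273997821/2023816 ≈ -1.6040e+6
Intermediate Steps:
C(y) = 1
-1604036/C(787) - 276445/2023816 = -1604036/1 - 276445/2023816 = -1604036*1 - 276445*1/2023816 = -1604036 - 276445/2023816 = -3246273997821/2023816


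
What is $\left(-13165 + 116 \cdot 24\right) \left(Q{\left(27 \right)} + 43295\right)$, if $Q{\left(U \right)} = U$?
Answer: $-449725682$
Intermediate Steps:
$\left(-13165 + 116 \cdot 24\right) \left(Q{\left(27 \right)} + 43295\right) = \left(-13165 + 116 \cdot 24\right) \left(27 + 43295\right) = \left(-13165 + 2784\right) 43322 = \left(-10381\right) 43322 = -449725682$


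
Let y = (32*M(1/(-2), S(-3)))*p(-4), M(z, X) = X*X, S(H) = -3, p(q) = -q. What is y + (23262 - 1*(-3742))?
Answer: 28156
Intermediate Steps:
M(z, X) = X²
y = 1152 (y = (32*(-3)²)*(-1*(-4)) = (32*9)*4 = 288*4 = 1152)
y + (23262 - 1*(-3742)) = 1152 + (23262 - 1*(-3742)) = 1152 + (23262 + 3742) = 1152 + 27004 = 28156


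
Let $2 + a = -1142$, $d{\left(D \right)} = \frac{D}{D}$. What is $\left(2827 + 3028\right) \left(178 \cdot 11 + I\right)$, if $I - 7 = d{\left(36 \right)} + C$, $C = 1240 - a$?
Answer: $25469250$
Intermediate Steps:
$d{\left(D \right)} = 1$
$a = -1144$ ($a = -2 - 1142 = -1144$)
$C = 2384$ ($C = 1240 - -1144 = 1240 + 1144 = 2384$)
$I = 2392$ ($I = 7 + \left(1 + 2384\right) = 7 + 2385 = 2392$)
$\left(2827 + 3028\right) \left(178 \cdot 11 + I\right) = \left(2827 + 3028\right) \left(178 \cdot 11 + 2392\right) = 5855 \left(1958 + 2392\right) = 5855 \cdot 4350 = 25469250$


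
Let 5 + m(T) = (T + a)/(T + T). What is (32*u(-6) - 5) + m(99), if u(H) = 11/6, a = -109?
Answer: 4813/99 ≈ 48.616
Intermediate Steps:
u(H) = 11/6 (u(H) = 11*(⅙) = 11/6)
m(T) = -5 + (-109 + T)/(2*T) (m(T) = -5 + (T - 109)/(T + T) = -5 + (-109 + T)/((2*T)) = -5 + (-109 + T)*(1/(2*T)) = -5 + (-109 + T)/(2*T))
(32*u(-6) - 5) + m(99) = (32*(11/6) - 5) + (½)*(-109 - 9*99)/99 = (176/3 - 5) + (½)*(1/99)*(-109 - 891) = 161/3 + (½)*(1/99)*(-1000) = 161/3 - 500/99 = 4813/99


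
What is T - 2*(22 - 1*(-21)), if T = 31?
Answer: -55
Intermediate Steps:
T - 2*(22 - 1*(-21)) = 31 - 2*(22 - 1*(-21)) = 31 - 2*(22 + 21) = 31 - 2*43 = 31 - 86 = -55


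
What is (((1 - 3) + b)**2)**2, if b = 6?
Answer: 256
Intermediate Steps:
(((1 - 3) + b)**2)**2 = (((1 - 3) + 6)**2)**2 = ((-2 + 6)**2)**2 = (4**2)**2 = 16**2 = 256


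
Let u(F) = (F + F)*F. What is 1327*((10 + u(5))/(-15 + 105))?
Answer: 2654/3 ≈ 884.67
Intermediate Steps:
u(F) = 2*F**2 (u(F) = (2*F)*F = 2*F**2)
1327*((10 + u(5))/(-15 + 105)) = 1327*((10 + 2*5**2)/(-15 + 105)) = 1327*((10 + 2*25)/90) = 1327*((10 + 50)*(1/90)) = 1327*(60*(1/90)) = 1327*(2/3) = 2654/3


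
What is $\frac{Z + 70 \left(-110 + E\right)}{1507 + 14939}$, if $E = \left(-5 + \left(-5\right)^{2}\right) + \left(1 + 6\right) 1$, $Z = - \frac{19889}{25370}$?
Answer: $- \frac{49139863}{139078340} \approx -0.35332$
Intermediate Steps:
$Z = - \frac{19889}{25370}$ ($Z = \left(-19889\right) \frac{1}{25370} = - \frac{19889}{25370} \approx -0.78396$)
$E = 27$ ($E = \left(-5 + 25\right) + 7 \cdot 1 = 20 + 7 = 27$)
$\frac{Z + 70 \left(-110 + E\right)}{1507 + 14939} = \frac{- \frac{19889}{25370} + 70 \left(-110 + 27\right)}{1507 + 14939} = \frac{- \frac{19889}{25370} + 70 \left(-83\right)}{16446} = \left(- \frac{19889}{25370} - 5810\right) \frac{1}{16446} = \left(- \frac{147419589}{25370}\right) \frac{1}{16446} = - \frac{49139863}{139078340}$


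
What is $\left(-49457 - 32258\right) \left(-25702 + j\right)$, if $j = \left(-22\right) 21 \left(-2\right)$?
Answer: $2024734270$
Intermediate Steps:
$j = 924$ ($j = \left(-462\right) \left(-2\right) = 924$)
$\left(-49457 - 32258\right) \left(-25702 + j\right) = \left(-49457 - 32258\right) \left(-25702 + 924\right) = \left(-81715\right) \left(-24778\right) = 2024734270$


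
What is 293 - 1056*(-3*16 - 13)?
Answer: 64709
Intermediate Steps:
293 - 1056*(-3*16 - 13) = 293 - 1056*(-48 - 13) = 293 - 1056*(-61) = 293 + 64416 = 64709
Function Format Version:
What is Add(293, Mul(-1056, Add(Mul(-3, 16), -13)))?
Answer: 64709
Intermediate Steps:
Add(293, Mul(-1056, Add(Mul(-3, 16), -13))) = Add(293, Mul(-1056, Add(-48, -13))) = Add(293, Mul(-1056, -61)) = Add(293, 64416) = 64709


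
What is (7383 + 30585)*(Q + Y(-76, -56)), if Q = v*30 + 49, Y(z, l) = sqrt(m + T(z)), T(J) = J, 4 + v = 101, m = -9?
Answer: 112347312 + 37968*I*sqrt(85) ≈ 1.1235e+8 + 3.5005e+5*I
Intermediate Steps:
v = 97 (v = -4 + 101 = 97)
Y(z, l) = sqrt(-9 + z)
Q = 2959 (Q = 97*30 + 49 = 2910 + 49 = 2959)
(7383 + 30585)*(Q + Y(-76, -56)) = (7383 + 30585)*(2959 + sqrt(-9 - 76)) = 37968*(2959 + sqrt(-85)) = 37968*(2959 + I*sqrt(85)) = 112347312 + 37968*I*sqrt(85)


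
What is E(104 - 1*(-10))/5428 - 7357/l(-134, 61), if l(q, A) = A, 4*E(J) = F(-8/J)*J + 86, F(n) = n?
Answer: -79865213/662216 ≈ -120.60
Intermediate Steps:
E(J) = 39/2 (E(J) = ((-8/J)*J + 86)/4 = (-8 + 86)/4 = (¼)*78 = 39/2)
E(104 - 1*(-10))/5428 - 7357/l(-134, 61) = (39/2)/5428 - 7357/61 = (39/2)*(1/5428) - 7357*1/61 = 39/10856 - 7357/61 = -79865213/662216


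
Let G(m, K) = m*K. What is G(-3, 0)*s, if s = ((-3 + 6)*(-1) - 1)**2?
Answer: 0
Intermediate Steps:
s = 16 (s = (3*(-1) - 1)**2 = (-3 - 1)**2 = (-4)**2 = 16)
G(m, K) = K*m
G(-3, 0)*s = (0*(-3))*16 = 0*16 = 0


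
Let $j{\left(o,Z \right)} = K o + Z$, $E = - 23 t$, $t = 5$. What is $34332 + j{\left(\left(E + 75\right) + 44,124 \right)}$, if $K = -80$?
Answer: $34136$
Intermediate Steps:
$E = -115$ ($E = \left(-23\right) 5 = -115$)
$j{\left(o,Z \right)} = Z - 80 o$ ($j{\left(o,Z \right)} = - 80 o + Z = Z - 80 o$)
$34332 + j{\left(\left(E + 75\right) + 44,124 \right)} = 34332 + \left(124 - 80 \left(\left(-115 + 75\right) + 44\right)\right) = 34332 + \left(124 - 80 \left(-40 + 44\right)\right) = 34332 + \left(124 - 320\right) = 34332 - 196 = 34136$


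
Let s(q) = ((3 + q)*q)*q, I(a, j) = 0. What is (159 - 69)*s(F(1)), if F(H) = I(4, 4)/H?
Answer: 0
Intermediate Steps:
F(H) = 0 (F(H) = 0/H = 0)
s(q) = q²*(3 + q) (s(q) = (q*(3 + q))*q = q²*(3 + q))
(159 - 69)*s(F(1)) = (159 - 69)*(0²*(3 + 0)) = 90*(0*3) = 90*0 = 0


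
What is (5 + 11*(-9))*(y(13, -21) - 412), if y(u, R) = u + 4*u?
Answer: 32618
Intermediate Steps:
y(u, R) = 5*u
(5 + 11*(-9))*(y(13, -21) - 412) = (5 + 11*(-9))*(5*13 - 412) = (5 - 99)*(65 - 412) = -94*(-347) = 32618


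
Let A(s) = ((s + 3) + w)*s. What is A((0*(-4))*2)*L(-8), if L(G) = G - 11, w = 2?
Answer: 0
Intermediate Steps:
L(G) = -11 + G
A(s) = s*(5 + s) (A(s) = ((s + 3) + 2)*s = ((3 + s) + 2)*s = (5 + s)*s = s*(5 + s))
A((0*(-4))*2)*L(-8) = (((0*(-4))*2)*(5 + (0*(-4))*2))*(-11 - 8) = ((0*2)*(5 + 0*2))*(-19) = (0*(5 + 0))*(-19) = (0*5)*(-19) = 0*(-19) = 0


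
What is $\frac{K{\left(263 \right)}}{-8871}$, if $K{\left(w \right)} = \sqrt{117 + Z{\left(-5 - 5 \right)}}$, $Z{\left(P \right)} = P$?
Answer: $- \frac{\sqrt{107}}{8871} \approx -0.0011661$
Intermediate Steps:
$K{\left(w \right)} = \sqrt{107}$ ($K{\left(w \right)} = \sqrt{117 - 10} = \sqrt{107}$)
$\frac{K{\left(263 \right)}}{-8871} = \frac{\sqrt{107}}{-8871} = \sqrt{107} \left(- \frac{1}{8871}\right) = - \frac{\sqrt{107}}{8871}$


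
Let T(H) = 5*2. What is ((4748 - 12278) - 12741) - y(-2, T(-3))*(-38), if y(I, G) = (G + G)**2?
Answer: -5071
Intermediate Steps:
T(H) = 10
y(I, G) = 4*G**2 (y(I, G) = (2*G)**2 = 4*G**2)
((4748 - 12278) - 12741) - y(-2, T(-3))*(-38) = ((4748 - 12278) - 12741) - 4*10**2*(-38) = (-7530 - 12741) - 4*100*(-38) = -20271 - 400*(-38) = -20271 - 1*(-15200) = -20271 + 15200 = -5071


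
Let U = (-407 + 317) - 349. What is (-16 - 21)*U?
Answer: 16243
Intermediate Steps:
U = -439 (U = -90 - 349 = -439)
(-16 - 21)*U = (-16 - 21)*(-439) = -37*(-439) = 16243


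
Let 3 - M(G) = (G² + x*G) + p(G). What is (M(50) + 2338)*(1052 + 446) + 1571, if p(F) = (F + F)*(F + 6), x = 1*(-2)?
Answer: -8475611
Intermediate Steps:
x = -2
p(F) = 2*F*(6 + F) (p(F) = (2*F)*(6 + F) = 2*F*(6 + F))
M(G) = 3 - G² + 2*G - 2*G*(6 + G) (M(G) = 3 - ((G² - 2*G) + 2*G*(6 + G)) = 3 - (G² - 2*G + 2*G*(6 + G)) = 3 + (-G² + 2*G - 2*G*(6 + G)) = 3 - G² + 2*G - 2*G*(6 + G))
(M(50) + 2338)*(1052 + 446) + 1571 = ((3 - 10*50 - 3*50²) + 2338)*(1052 + 446) + 1571 = ((3 - 500 - 3*2500) + 2338)*1498 + 1571 = ((3 - 500 - 7500) + 2338)*1498 + 1571 = (-7997 + 2338)*1498 + 1571 = -5659*1498 + 1571 = -8477182 + 1571 = -8475611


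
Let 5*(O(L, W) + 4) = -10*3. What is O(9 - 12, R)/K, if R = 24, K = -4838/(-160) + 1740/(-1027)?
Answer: -821600/2345113 ≈ -0.35035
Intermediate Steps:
K = 2345113/82160 (K = -4838*(-1/160) + 1740*(-1/1027) = 2419/80 - 1740/1027 = 2345113/82160 ≈ 28.543)
O(L, W) = -10 (O(L, W) = -4 + (-10*3)/5 = -4 + (⅕)*(-30) = -4 - 6 = -10)
O(9 - 12, R)/K = -10/2345113/82160 = -10*82160/2345113 = -821600/2345113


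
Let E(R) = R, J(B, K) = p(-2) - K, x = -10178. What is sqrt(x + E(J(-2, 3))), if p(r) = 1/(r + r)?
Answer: 15*I*sqrt(181)/2 ≈ 100.9*I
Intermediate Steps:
p(r) = 1/(2*r)
J(B, K) = -1/4 - K (J(B, K) = (1/2)/(-2) - K = (1/2)*(-1/2) - K = -1/4 - K)
sqrt(x + E(J(-2, 3))) = sqrt(-10178 + (-1/4 - 1*3)) = sqrt(-10178 + (-1/4 - 3)) = sqrt(-10178 - 13/4) = sqrt(-40725/4) = 15*I*sqrt(181)/2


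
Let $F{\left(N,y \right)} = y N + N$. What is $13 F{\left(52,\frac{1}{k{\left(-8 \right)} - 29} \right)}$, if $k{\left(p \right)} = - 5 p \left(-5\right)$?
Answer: $\frac{154128}{229} \approx 673.05$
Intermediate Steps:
$k{\left(p \right)} = 25 p$
$F{\left(N,y \right)} = N + N y$ ($F{\left(N,y \right)} = N y + N = N + N y$)
$13 F{\left(52,\frac{1}{k{\left(-8 \right)} - 29} \right)} = 13 \cdot 52 \left(1 + \frac{1}{25 \left(-8\right) - 29}\right) = 13 \cdot 52 \left(1 + \frac{1}{-200 - 29}\right) = 13 \cdot 52 \left(1 + \frac{1}{-229}\right) = 13 \cdot 52 \left(1 - \frac{1}{229}\right) = 13 \cdot 52 \cdot \frac{228}{229} = 13 \cdot \frac{11856}{229} = \frac{154128}{229}$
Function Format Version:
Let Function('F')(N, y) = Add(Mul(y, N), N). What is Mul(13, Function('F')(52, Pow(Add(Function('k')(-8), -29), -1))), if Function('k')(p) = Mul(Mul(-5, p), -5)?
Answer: Rational(154128, 229) ≈ 673.05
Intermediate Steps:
Function('k')(p) = Mul(25, p)
Function('F')(N, y) = Add(N, Mul(N, y)) (Function('F')(N, y) = Add(Mul(N, y), N) = Add(N, Mul(N, y)))
Mul(13, Function('F')(52, Pow(Add(Function('k')(-8), -29), -1))) = Mul(13, Mul(52, Add(1, Pow(Add(Mul(25, -8), -29), -1)))) = Mul(13, Mul(52, Add(1, Pow(Add(-200, -29), -1)))) = Mul(13, Mul(52, Add(1, Pow(-229, -1)))) = Mul(13, Mul(52, Add(1, Rational(-1, 229)))) = Mul(13, Mul(52, Rational(228, 229))) = Mul(13, Rational(11856, 229)) = Rational(154128, 229)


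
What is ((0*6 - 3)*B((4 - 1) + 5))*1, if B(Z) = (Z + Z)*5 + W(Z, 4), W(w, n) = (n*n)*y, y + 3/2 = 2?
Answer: -264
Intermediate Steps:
y = ½ (y = -3/2 + 2 = ½ ≈ 0.50000)
W(w, n) = n²/2 (W(w, n) = (n*n)*(½) = n²*(½) = n²/2)
B(Z) = 8 + 10*Z (B(Z) = (Z + Z)*5 + (½)*4² = (2*Z)*5 + (½)*16 = 10*Z + 8 = 8 + 10*Z)
((0*6 - 3)*B((4 - 1) + 5))*1 = ((0*6 - 3)*(8 + 10*((4 - 1) + 5)))*1 = ((0 - 3)*(8 + 10*(3 + 5)))*1 = -3*(8 + 10*8)*1 = -3*(8 + 80)*1 = -3*88*1 = -264*1 = -264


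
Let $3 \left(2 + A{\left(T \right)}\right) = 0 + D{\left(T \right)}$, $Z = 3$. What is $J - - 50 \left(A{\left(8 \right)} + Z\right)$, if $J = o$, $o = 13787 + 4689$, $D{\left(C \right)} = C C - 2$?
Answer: $\frac{58678}{3} \approx 19559.0$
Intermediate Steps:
$D{\left(C \right)} = -2 + C^{2}$ ($D{\left(C \right)} = C^{2} - 2 = -2 + C^{2}$)
$o = 18476$
$A{\left(T \right)} = - \frac{8}{3} + \frac{T^{2}}{3}$ ($A{\left(T \right)} = -2 + \frac{0 + \left(-2 + T^{2}\right)}{3} = -2 + \frac{-2 + T^{2}}{3} = -2 + \left(- \frac{2}{3} + \frac{T^{2}}{3}\right) = - \frac{8}{3} + \frac{T^{2}}{3}$)
$J = 18476$
$J - - 50 \left(A{\left(8 \right)} + Z\right) = 18476 - - 50 \left(\left(- \frac{8}{3} + \frac{8^{2}}{3}\right) + 3\right) = 18476 - - 50 \left(\left(- \frac{8}{3} + \frac{1}{3} \cdot 64\right) + 3\right) = 18476 - - 50 \left(\left(- \frac{8}{3} + \frac{64}{3}\right) + 3\right) = 18476 - - 50 \left(\frac{56}{3} + 3\right) = 18476 - \left(-50\right) \frac{65}{3} = 18476 - - \frac{3250}{3} = 18476 + \frac{3250}{3} = \frac{58678}{3}$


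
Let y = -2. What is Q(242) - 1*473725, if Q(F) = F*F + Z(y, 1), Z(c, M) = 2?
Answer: -415159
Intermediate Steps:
Q(F) = 2 + F**2 (Q(F) = F*F + 2 = F**2 + 2 = 2 + F**2)
Q(242) - 1*473725 = (2 + 242**2) - 1*473725 = (2 + 58564) - 473725 = 58566 - 473725 = -415159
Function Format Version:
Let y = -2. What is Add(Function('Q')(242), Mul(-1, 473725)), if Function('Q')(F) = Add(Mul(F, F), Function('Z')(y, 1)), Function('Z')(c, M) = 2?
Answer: -415159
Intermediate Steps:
Function('Q')(F) = Add(2, Pow(F, 2)) (Function('Q')(F) = Add(Mul(F, F), 2) = Add(Pow(F, 2), 2) = Add(2, Pow(F, 2)))
Add(Function('Q')(242), Mul(-1, 473725)) = Add(Add(2, Pow(242, 2)), Mul(-1, 473725)) = Add(Add(2, 58564), -473725) = Add(58566, -473725) = -415159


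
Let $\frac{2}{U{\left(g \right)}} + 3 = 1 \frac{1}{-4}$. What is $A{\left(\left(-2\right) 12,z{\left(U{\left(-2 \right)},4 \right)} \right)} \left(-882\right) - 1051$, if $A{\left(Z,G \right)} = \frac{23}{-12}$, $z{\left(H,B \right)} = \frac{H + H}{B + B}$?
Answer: $\frac{1279}{2} \approx 639.5$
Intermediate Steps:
$U{\left(g \right)} = - \frac{8}{13}$ ($U{\left(g \right)} = \frac{2}{-3 + 1 \frac{1}{-4}} = \frac{2}{-3 + 1 \left(- \frac{1}{4}\right)} = \frac{2}{-3 - \frac{1}{4}} = \frac{2}{- \frac{13}{4}} = 2 \left(- \frac{4}{13}\right) = - \frac{8}{13}$)
$z{\left(H,B \right)} = \frac{H}{B}$ ($z{\left(H,B \right)} = \frac{2 H}{2 B} = 2 H \frac{1}{2 B} = \frac{H}{B}$)
$A{\left(Z,G \right)} = - \frac{23}{12}$ ($A{\left(Z,G \right)} = 23 \left(- \frac{1}{12}\right) = - \frac{23}{12}$)
$A{\left(\left(-2\right) 12,z{\left(U{\left(-2 \right)},4 \right)} \right)} \left(-882\right) - 1051 = \left(- \frac{23}{12}\right) \left(-882\right) - 1051 = \frac{3381}{2} - 1051 = \frac{1279}{2}$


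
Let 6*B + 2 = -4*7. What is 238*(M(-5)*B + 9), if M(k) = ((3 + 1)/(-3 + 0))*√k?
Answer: 2142 + 4760*I*√5/3 ≈ 2142.0 + 3547.9*I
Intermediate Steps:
M(k) = -4*√k/3 (M(k) = (4/(-3))*√k = (4*(-⅓))*√k = -4*√k/3)
B = -5 (B = -⅓ + (-4*7)/6 = -⅓ + (⅙)*(-28) = -⅓ - 14/3 = -5)
238*(M(-5)*B + 9) = 238*(-4*I*√5/3*(-5) + 9) = 238*(20*I*√5/3 + 9) = 238*(9 + 20*I*√5/3) = 2142 + 4760*I*√5/3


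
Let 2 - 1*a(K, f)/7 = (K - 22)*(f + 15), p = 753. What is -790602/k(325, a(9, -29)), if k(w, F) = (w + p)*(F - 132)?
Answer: 131767/250096 ≈ 0.52687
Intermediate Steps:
a(K, f) = 14 - 7*(-22 + K)*(15 + f) (a(K, f) = 14 - 7*(K - 22)*(f + 15) = 14 - 7*(-22 + K)*(15 + f))
k(w, F) = (-132 + F)*(753 + w) (k(w, F) = (w + 753)*(F - 132) = (753 + w)*(-132 + F) = (-132 + F)*(753 + w))
-790602/k(325, a(9, -29)) = -790602/(-99396 - 132*325 + 753*(2324 - 105*9 + 154*(-29) - 7*9*(-29)) + (2324 - 105*9 + 154*(-29) - 7*9*(-29))*325) = -790602/(-99396 - 42900 + 753*(2324 - 945 - 4466 + 1827) + (2324 - 945 - 4466 + 1827)*325) = -790602/(-99396 - 42900 + 753*(-1260) - 1260*325) = -790602/(-99396 - 42900 - 948780 - 409500) = -790602/(-1500576) = -790602*(-1/1500576) = 131767/250096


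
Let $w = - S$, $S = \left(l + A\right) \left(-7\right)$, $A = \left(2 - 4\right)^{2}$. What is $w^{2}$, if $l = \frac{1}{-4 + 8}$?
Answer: $\frac{14161}{16} \approx 885.06$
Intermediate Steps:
$A = 4$ ($A = \left(-2\right)^{2} = 4$)
$l = \frac{1}{4} \approx 0.25$
$S = - \frac{119}{4}$ ($S = \left(\frac{1}{4} + 4\right) \left(-7\right) = \frac{17}{4} \left(-7\right) = - \frac{119}{4} \approx -29.75$)
$w = \frac{119}{4}$ ($w = \left(-1\right) \left(- \frac{119}{4}\right) = \frac{119}{4} \approx 29.75$)
$w^{2} = \left(\frac{119}{4}\right)^{2} = \frac{14161}{16}$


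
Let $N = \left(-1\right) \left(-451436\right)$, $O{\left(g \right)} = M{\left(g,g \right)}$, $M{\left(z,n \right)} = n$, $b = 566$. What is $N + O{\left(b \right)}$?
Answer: $452002$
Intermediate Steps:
$O{\left(g \right)} = g$
$N = 451436$
$N + O{\left(b \right)} = 451436 + 566 = 452002$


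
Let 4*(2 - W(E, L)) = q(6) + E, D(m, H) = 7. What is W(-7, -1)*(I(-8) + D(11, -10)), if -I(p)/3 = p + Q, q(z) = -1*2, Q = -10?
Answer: 1037/4 ≈ 259.25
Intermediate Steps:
q(z) = -2
I(p) = 30 - 3*p (I(p) = -3*(p - 10) = -3*(-10 + p) = 30 - 3*p)
W(E, L) = 5/2 - E/4 (W(E, L) = 2 - (-2 + E)/4 = 2 + (½ - E/4) = 5/2 - E/4)
W(-7, -1)*(I(-8) + D(11, -10)) = (5/2 - ¼*(-7))*((30 - 3*(-8)) + 7) = (5/2 + 7/4)*((30 + 24) + 7) = 17*(54 + 7)/4 = (17/4)*61 = 1037/4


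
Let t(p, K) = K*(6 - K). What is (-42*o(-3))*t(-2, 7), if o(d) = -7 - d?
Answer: -1176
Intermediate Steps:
(-42*o(-3))*t(-2, 7) = (-42*(-7 - 1*(-3)))*(7*(6 - 1*7)) = (-42*(-7 + 3))*(7*(6 - 7)) = (-42*(-4))*(7*(-1)) = 168*(-7) = -1176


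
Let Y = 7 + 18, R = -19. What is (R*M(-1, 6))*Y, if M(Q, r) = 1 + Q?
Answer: 0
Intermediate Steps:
Y = 25
(R*M(-1, 6))*Y = -19*(1 - 1)*25 = -19*0*25 = 0*25 = 0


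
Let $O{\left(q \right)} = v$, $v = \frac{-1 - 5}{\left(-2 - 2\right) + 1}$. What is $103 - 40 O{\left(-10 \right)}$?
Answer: $23$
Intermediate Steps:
$v = 2$ ($v = - \frac{6}{\left(-2 - 2\right) + 1} = - \frac{6}{-4 + 1} = - \frac{6}{-3} = \left(-6\right) \left(- \frac{1}{3}\right) = 2$)
$O{\left(q \right)} = 2$
$103 - 40 O{\left(-10 \right)} = 103 - 80 = 23$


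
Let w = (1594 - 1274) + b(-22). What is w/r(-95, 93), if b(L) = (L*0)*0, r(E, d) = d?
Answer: 320/93 ≈ 3.4409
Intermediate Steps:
b(L) = 0 (b(L) = 0*0 = 0)
w = 320 (w = (1594 - 1274) + 0 = 320 + 0 = 320)
w/r(-95, 93) = 320/93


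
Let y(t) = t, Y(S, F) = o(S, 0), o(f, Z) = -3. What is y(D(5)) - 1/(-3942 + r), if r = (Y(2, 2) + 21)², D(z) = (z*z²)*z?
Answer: 2261251/3618 ≈ 625.00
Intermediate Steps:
D(z) = z⁴ (D(z) = z³*z = z⁴)
Y(S, F) = -3
r = 324 (r = (-3 + 21)² = 18² = 324)
y(D(5)) - 1/(-3942 + r) = 5⁴ - 1/(-3942 + 324) = 625 - 1/(-3618) = 625 - 1*(-1/3618) = 625 + 1/3618 = 2261251/3618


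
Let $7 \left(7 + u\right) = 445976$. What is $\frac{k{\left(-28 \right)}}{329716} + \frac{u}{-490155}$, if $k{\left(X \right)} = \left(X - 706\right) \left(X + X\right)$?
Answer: $- \frac{1499487223}{282820905465} \approx -0.0053019$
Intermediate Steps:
$u = \frac{445927}{7}$ ($u = -7 + \frac{1}{7} \cdot 445976 = -7 + \frac{445976}{7} = \frac{445927}{7} \approx 63704.0$)
$k{\left(X \right)} = 2 X \left(-706 + X\right)$ ($k{\left(X \right)} = \left(-706 + X\right) 2 X = 2 X \left(-706 + X\right)$)
$\frac{k{\left(-28 \right)}}{329716} + \frac{u}{-490155} = \frac{2 \left(-28\right) \left(-706 - 28\right)}{329716} + \frac{445927}{7 \left(-490155\right)} = 2 \left(-28\right) \left(-734\right) \frac{1}{329716} + \frac{445927}{7} \left(- \frac{1}{490155}\right) = 41104 \cdot \frac{1}{329716} - \frac{445927}{3431085} = \frac{10276}{82429} - \frac{445927}{3431085} = - \frac{1499487223}{282820905465}$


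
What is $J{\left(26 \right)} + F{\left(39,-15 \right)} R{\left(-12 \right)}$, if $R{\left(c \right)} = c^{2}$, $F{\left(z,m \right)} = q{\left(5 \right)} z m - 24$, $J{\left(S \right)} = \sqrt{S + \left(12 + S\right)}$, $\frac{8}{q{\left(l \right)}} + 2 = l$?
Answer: $-228088$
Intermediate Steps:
$q{\left(l \right)} = \frac{8}{-2 + l}$
$J{\left(S \right)} = \sqrt{12 + 2 S}$
$F{\left(z,m \right)} = -24 + \frac{8 m z}{3}$ ($F{\left(z,m \right)} = \frac{8}{-2 + 5} z m - 24 = \frac{8}{3} z m - 24 = 8 \cdot \frac{1}{3} z m - 24 = \frac{8 z}{3} m - 24 = \frac{8 m z}{3} - 24 = -24 + \frac{8 m z}{3}$)
$J{\left(26 \right)} + F{\left(39,-15 \right)} R{\left(-12 \right)} = \sqrt{12 + 2 \cdot 26} + \left(-24 + \frac{8}{3} \left(-15\right) 39\right) \left(-12\right)^{2} = \sqrt{12 + 52} + \left(-24 - 1560\right) 144 = \sqrt{64} - 228096 = 8 - 228096 = -228088$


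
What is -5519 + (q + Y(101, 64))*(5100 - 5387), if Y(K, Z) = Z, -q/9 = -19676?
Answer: -50846995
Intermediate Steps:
q = 177084 (q = -9*(-19676) = 177084)
-5519 + (q + Y(101, 64))*(5100 - 5387) = -5519 + (177084 + 64)*(5100 - 5387) = -5519 + 177148*(-287) = -5519 - 50841476 = -50846995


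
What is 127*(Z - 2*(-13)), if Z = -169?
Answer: -18161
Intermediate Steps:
127*(Z - 2*(-13)) = 127*(-169 - 2*(-13)) = 127*(-169 + 26) = 127*(-143) = -18161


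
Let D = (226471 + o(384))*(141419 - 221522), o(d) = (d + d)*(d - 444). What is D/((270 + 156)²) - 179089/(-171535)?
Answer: -826208093857897/10376495220 ≈ -79623.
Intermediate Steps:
o(d) = 2*d*(-444 + d) (o(d) = (2*d)*(-444 + d) = 2*d*(-444 + d))
D = -14449860273 (D = (226471 + 2*384*(-444 + 384))*(141419 - 221522) = (226471 + 2*384*(-60))*(-80103) = (226471 - 46080)*(-80103) = 180391*(-80103) = -14449860273)
D/((270 + 156)²) - 179089/(-171535) = -14449860273/(270 + 156)² - 179089/(-171535) = -14449860273/(426²) - 179089*(-1/171535) = -14449860273/181476 + 179089/171535 = -14449860273*1/181476 + 179089/171535 = -4816620091/60492 + 179089/171535 = -826208093857897/10376495220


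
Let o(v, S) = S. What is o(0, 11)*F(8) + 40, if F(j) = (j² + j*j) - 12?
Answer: 1316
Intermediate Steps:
F(j) = -12 + 2*j² (F(j) = (j² + j²) - 12 = 2*j² - 12 = -12 + 2*j²)
o(0, 11)*F(8) + 40 = 11*(-12 + 2*8²) + 40 = 11*(-12 + 2*64) + 40 = 11*(-12 + 128) + 40 = 11*116 + 40 = 1276 + 40 = 1316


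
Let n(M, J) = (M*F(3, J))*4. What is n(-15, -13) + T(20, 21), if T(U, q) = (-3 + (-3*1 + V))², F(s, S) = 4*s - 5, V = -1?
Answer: -371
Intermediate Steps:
F(s, S) = -5 + 4*s
n(M, J) = 28*M (n(M, J) = (M*(-5 + 4*3))*4 = (M*(-5 + 12))*4 = (M*7)*4 = (7*M)*4 = 28*M)
T(U, q) = 49 (T(U, q) = (-3 + (-3*1 - 1))² = (-3 + (-3 - 1))² = (-3 - 4)² = (-7)² = 49)
n(-15, -13) + T(20, 21) = 28*(-15) + 49 = -420 + 49 = -371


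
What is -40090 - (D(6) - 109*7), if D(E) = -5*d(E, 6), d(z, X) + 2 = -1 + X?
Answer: -39312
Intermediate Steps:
d(z, X) = -3 + X (d(z, X) = -2 + (-1 + X) = -3 + X)
D(E) = -15 (D(E) = -5*(-3 + 6) = -5*3 = -15)
-40090 - (D(6) - 109*7) = -40090 - (-15 - 109*7) = -40090 - (-15 - 763) = -40090 - 1*(-778) = -40090 + 778 = -39312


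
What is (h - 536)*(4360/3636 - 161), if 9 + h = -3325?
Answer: 62461370/101 ≈ 6.1843e+5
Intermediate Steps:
h = -3334 (h = -9 - 3325 = -3334)
(h - 536)*(4360/3636 - 161) = (-3334 - 536)*(4360/3636 - 161) = -3870*(4360*(1/3636) - 161) = -3870*(1090/909 - 161) = -3870*(-145259/909) = 62461370/101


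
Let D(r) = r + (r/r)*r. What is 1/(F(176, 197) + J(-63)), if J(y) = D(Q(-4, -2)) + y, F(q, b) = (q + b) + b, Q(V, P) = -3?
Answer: 1/501 ≈ 0.0019960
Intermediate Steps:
D(r) = 2*r (D(r) = r + 1*r = r + r = 2*r)
F(q, b) = q + 2*b (F(q, b) = (b + q) + b = q + 2*b)
J(y) = -6 + y (J(y) = 2*(-3) + y = -6 + y)
1/(F(176, 197) + J(-63)) = 1/((176 + 2*197) + (-6 - 63)) = 1/((176 + 394) - 69) = 1/(570 - 69) = 1/501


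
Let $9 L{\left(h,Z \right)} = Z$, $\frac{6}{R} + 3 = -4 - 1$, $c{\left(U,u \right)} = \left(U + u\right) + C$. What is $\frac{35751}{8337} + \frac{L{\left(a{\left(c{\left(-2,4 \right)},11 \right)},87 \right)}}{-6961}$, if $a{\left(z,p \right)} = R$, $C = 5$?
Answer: $\frac{248782120}{58033857} \approx 4.2868$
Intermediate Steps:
$c{\left(U,u \right)} = 5 + U + u$ ($c{\left(U,u \right)} = \left(U + u\right) + 5 = 5 + U + u$)
$R = - \frac{3}{4}$ ($R = \frac{6}{-3 - 5} = \frac{6}{-8} = 6 \left(- \frac{1}{8}\right) = - \frac{3}{4} \approx -0.75$)
$a{\left(z,p \right)} = - \frac{3}{4}$
$L{\left(h,Z \right)} = \frac{Z}{9}$
$\frac{35751}{8337} + \frac{L{\left(a{\left(c{\left(-2,4 \right)},11 \right)},87 \right)}}{-6961} = \frac{35751}{8337} + \frac{\frac{1}{9} \cdot 87}{-6961} = 35751 \cdot \frac{1}{8337} + \frac{29}{3} \left(- \frac{1}{6961}\right) = \frac{11917}{2779} - \frac{29}{20883} = \frac{248782120}{58033857}$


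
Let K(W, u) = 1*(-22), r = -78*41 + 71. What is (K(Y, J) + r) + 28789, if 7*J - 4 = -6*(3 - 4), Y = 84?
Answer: 25640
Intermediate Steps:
J = 10/7 (J = 4/7 + (-6*(3 - 4))/7 = 4/7 + (-6*(-1))/7 = 4/7 + (⅐)*6 = 4/7 + 6/7 = 10/7 ≈ 1.4286)
r = -3127 (r = -3198 + 71 = -3127)
K(W, u) = -22
(K(Y, J) + r) + 28789 = (-22 - 3127) + 28789 = -3149 + 28789 = 25640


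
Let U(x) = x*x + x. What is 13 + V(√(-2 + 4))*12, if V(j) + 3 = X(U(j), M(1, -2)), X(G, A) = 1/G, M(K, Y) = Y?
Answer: -11 - 6*√2 ≈ -19.485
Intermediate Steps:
U(x) = x + x² (U(x) = x² + x = x + x²)
V(j) = -3 + 1/(j*(1 + j))
13 + V(√(-2 + 4))*12 = 13 + (-3 + 1/((√(-2 + 4))*(1 + √(-2 + 4))))*12 = 13 + (-3 + 1/((√2)*(1 + √2)))*12 = 13 + (-3 + (√2/2)/(1 + √2))*12 = 13 + (-3 + √2/(2*(1 + √2)))*12 = 13 + (-36 + 6*√2/(1 + √2)) = -23 + 6*√2/(1 + √2)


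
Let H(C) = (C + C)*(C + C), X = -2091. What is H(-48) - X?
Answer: 11307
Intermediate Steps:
H(C) = 4*C² (H(C) = (2*C)*(2*C) = 4*C²)
H(-48) - X = 4*(-48)² - 1*(-2091) = 4*2304 + 2091 = 9216 + 2091 = 11307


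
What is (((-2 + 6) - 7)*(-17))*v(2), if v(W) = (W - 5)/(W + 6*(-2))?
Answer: 153/10 ≈ 15.300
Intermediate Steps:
v(W) = (-5 + W)/(-12 + W) (v(W) = (-5 + W)/(W - 12) = (-5 + W)/(-12 + W))
(((-2 + 6) - 7)*(-17))*v(2) = (((-2 + 6) - 7)*(-17))*((-5 + 2)/(-12 + 2)) = ((4 - 7)*(-17))*(-3/(-10)) = (-3*(-17))*(-⅒*(-3)) = 51*(3/10) = 153/10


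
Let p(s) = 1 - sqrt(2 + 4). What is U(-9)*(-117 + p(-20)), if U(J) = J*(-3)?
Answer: -3132 - 27*sqrt(6) ≈ -3198.1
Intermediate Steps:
U(J) = -3*J
p(s) = 1 - sqrt(6)
U(-9)*(-117 + p(-20)) = (-3*(-9))*(-117 + (1 - sqrt(6))) = 27*(-116 - sqrt(6)) = -3132 - 27*sqrt(6)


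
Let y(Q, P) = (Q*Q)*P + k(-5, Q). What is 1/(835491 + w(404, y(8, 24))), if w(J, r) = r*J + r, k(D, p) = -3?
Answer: 1/1456356 ≈ 6.8664e-7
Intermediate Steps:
y(Q, P) = -3 + P*Q² (y(Q, P) = (Q*Q)*P - 3 = Q²*P - 3 = P*Q² - 3 = -3 + P*Q²)
w(J, r) = r + J*r (w(J, r) = J*r + r = r + J*r)
1/(835491 + w(404, y(8, 24))) = 1/(835491 + (-3 + 24*8²)*(1 + 404)) = 1/(835491 + (-3 + 24*64)*405) = 1/(835491 + (-3 + 1536)*405) = 1/(835491 + 1533*405) = 1/(835491 + 620865) = 1/1456356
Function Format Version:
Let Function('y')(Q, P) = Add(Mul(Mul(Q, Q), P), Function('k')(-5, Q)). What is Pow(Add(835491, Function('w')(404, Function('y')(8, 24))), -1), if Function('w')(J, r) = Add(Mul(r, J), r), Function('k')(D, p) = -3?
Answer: Rational(1, 1456356) ≈ 6.8664e-7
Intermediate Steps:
Function('y')(Q, P) = Add(-3, Mul(P, Pow(Q, 2))) (Function('y')(Q, P) = Add(Mul(Mul(Q, Q), P), -3) = Add(Mul(Pow(Q, 2), P), -3) = Add(Mul(P, Pow(Q, 2)), -3) = Add(-3, Mul(P, Pow(Q, 2))))
Function('w')(J, r) = Add(r, Mul(J, r)) (Function('w')(J, r) = Add(Mul(J, r), r) = Add(r, Mul(J, r)))
Pow(Add(835491, Function('w')(404, Function('y')(8, 24))), -1) = Pow(Add(835491, Mul(Add(-3, Mul(24, Pow(8, 2))), Add(1, 404))), -1) = Pow(Add(835491, Mul(Add(-3, Mul(24, 64)), 405)), -1) = Pow(Add(835491, Mul(Add(-3, 1536), 405)), -1) = Pow(Add(835491, Mul(1533, 405)), -1) = Pow(Add(835491, 620865), -1) = Pow(1456356, -1) = Rational(1, 1456356)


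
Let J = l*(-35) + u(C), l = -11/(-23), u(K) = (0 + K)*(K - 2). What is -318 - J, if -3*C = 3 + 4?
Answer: -64454/207 ≈ -311.37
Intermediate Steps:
C = -7/3 (C = -(3 + 4)/3 = -⅓*7 = -7/3 ≈ -2.3333)
u(K) = K*(-2 + K)
l = 11/23 (l = -11*(-1/23) = 11/23 ≈ 0.47826)
J = -1372/207 (J = (11/23)*(-35) - 7*(-2 - 7/3)/3 = -385/23 - 7/3*(-13/3) = -385/23 + 91/9 = -1372/207 ≈ -6.6280)
-318 - J = -318 - 1*(-1372/207) = -318 + 1372/207 = -64454/207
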